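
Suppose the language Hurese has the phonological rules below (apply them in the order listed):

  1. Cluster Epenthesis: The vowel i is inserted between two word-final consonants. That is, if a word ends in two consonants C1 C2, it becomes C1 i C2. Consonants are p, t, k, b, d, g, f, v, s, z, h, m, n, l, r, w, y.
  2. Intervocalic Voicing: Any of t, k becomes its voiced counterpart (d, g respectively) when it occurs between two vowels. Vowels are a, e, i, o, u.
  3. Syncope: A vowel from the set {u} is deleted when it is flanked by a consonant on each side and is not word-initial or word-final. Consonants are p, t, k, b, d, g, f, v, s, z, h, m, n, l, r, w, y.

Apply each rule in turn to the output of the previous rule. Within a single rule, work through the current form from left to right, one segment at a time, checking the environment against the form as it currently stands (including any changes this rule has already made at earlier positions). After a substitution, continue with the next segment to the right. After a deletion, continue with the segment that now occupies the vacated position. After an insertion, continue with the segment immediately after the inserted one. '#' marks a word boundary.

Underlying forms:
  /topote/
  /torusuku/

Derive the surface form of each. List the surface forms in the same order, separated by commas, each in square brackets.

[topode], [torsgu]

/topote/:
  1 Cluster Epenthesis: no change — [topote]
  2 Intervocalic Voicing: [topote] → [topode]
  3 Syncope: no change — [topode]
/torusuku/:
  1 Cluster Epenthesis: no change — [torusuku]
  2 Intervocalic Voicing: [torusuku] → [torusugu]
  3 Syncope: [torusugu] → [torsgu]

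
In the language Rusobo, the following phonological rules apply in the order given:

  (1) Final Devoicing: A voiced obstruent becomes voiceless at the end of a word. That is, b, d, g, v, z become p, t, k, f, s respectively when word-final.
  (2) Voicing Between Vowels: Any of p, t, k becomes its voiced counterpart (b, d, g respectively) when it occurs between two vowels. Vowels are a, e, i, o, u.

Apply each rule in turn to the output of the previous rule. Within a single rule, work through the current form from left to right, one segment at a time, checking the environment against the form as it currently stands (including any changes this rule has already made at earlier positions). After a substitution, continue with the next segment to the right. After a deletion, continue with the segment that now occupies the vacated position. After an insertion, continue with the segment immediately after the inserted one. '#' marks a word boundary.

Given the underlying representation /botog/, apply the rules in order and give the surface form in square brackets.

(1) Final Devoicing: [botog] → [botok]
(2) Voicing Between Vowels: [botok] → [bodok]

[bodok]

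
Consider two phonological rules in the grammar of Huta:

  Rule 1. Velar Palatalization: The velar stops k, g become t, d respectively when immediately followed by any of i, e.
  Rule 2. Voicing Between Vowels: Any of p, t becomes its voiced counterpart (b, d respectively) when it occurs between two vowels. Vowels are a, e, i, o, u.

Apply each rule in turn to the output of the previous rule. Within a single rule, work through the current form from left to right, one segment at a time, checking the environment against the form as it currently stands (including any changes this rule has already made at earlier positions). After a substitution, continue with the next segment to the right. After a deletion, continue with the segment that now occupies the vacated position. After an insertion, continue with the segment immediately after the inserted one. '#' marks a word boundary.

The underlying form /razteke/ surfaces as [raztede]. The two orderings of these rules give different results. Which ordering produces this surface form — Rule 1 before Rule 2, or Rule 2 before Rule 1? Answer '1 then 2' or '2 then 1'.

Order 1 then 2:
  1 Velar Palatalization: [razteke] → [raztete]
  2 Voicing Between Vowels: [raztete] → [raztede]
  result: [raztede]
Order 2 then 1:
  2 Voicing Between Vowels: no change — [razteke]
  1 Velar Palatalization: [razteke] → [raztete]
  result: [raztete]

1 then 2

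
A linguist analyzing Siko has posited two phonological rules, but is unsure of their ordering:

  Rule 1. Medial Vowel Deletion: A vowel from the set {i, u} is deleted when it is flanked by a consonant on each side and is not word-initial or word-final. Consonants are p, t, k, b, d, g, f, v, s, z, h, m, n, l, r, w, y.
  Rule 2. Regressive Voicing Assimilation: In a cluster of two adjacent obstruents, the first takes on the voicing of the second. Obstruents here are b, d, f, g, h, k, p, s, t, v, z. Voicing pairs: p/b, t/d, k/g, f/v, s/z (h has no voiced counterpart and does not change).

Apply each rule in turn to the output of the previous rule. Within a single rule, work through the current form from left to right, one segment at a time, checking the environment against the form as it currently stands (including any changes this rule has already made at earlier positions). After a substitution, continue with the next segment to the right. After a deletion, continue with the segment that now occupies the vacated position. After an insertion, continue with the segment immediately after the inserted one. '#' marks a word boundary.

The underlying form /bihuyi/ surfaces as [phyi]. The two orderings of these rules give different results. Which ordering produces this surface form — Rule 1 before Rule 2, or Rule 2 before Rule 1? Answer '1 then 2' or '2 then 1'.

1 then 2

Order 1 then 2:
  1 Medial Vowel Deletion: [bihuyi] → [bhyi]
  2 Regressive Voicing Assimilation: [bhyi] → [phyi]
  result: [phyi]
Order 2 then 1:
  2 Regressive Voicing Assimilation: no change — [bihuyi]
  1 Medial Vowel Deletion: [bihuyi] → [bhyi]
  result: [bhyi]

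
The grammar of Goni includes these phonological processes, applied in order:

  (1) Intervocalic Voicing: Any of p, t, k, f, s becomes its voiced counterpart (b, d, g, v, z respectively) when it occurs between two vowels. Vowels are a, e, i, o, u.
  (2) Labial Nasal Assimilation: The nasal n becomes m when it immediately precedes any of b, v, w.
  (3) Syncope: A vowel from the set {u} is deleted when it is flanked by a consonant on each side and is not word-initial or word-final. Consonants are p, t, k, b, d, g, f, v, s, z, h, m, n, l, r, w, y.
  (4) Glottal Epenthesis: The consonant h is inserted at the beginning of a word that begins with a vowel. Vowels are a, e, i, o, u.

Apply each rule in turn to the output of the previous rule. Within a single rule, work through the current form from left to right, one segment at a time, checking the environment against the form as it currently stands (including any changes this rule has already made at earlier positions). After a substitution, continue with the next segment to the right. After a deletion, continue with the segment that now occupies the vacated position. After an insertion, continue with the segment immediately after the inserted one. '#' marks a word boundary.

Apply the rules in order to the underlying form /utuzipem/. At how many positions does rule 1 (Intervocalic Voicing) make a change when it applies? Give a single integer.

(1) Intervocalic Voicing: [utuzipem] → [uduzibem]
(2) Labial Nasal Assimilation: no change — [uduzibem]
(3) Syncope: [uduzibem] → [udzibem]
(4) Glottal Epenthesis: [udzibem] → [hudzibem]
Rule 1 changed 2 position(s).

2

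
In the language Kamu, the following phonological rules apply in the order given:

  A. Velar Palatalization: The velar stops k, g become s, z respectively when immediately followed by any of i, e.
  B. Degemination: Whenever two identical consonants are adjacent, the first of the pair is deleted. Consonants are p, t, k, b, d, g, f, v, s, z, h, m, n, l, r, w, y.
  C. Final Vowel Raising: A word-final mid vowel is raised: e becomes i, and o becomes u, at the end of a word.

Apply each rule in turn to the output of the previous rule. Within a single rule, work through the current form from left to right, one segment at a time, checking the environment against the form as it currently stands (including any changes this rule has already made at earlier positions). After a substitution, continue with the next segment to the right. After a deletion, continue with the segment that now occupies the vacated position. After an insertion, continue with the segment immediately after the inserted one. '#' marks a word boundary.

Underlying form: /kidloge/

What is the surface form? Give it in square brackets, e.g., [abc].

A Velar Palatalization: [kidloge] → [sidloze]
B Degemination: no change — [sidloze]
C Final Vowel Raising: [sidloze] → [sidlozi]

[sidlozi]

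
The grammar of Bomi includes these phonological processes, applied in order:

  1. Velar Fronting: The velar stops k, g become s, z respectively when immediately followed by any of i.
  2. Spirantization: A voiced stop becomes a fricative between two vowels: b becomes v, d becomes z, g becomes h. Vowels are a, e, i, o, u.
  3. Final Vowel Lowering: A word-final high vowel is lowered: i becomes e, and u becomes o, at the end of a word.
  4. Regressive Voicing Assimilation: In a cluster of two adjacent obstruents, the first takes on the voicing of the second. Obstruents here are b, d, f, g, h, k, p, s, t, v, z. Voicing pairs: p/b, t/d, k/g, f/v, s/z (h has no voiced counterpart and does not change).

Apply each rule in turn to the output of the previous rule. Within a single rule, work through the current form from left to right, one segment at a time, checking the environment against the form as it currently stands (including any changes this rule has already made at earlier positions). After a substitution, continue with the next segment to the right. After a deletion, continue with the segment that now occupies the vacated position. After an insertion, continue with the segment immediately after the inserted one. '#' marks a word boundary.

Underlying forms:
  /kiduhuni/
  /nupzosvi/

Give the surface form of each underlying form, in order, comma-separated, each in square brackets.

/kiduhuni/:
  1 Velar Fronting: [kiduhuni] → [siduhuni]
  2 Spirantization: [siduhuni] → [sizuhuni]
  3 Final Vowel Lowering: [sizuhuni] → [sizuhune]
  4 Regressive Voicing Assimilation: no change — [sizuhune]
/nupzosvi/:
  1 Velar Fronting: no change — [nupzosvi]
  2 Spirantization: no change — [nupzosvi]
  3 Final Vowel Lowering: [nupzosvi] → [nupzosve]
  4 Regressive Voicing Assimilation: [nupzosve] → [nubzozve]

[sizuhune], [nubzozve]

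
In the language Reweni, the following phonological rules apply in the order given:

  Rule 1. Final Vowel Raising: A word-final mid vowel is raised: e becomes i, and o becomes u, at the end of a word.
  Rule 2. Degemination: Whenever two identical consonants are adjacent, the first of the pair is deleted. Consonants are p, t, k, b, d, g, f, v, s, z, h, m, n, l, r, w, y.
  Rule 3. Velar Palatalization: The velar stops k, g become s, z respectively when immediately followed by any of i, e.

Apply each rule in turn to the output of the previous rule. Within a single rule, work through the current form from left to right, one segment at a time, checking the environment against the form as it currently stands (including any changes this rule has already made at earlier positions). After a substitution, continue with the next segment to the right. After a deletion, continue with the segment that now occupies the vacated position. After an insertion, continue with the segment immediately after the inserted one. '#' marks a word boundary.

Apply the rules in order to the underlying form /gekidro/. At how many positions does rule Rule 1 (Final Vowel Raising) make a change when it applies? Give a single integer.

1

Rule 1 Final Vowel Raising: [gekidro] → [gekidru]
Rule 2 Degemination: no change — [gekidru]
Rule 3 Velar Palatalization: [gekidru] → [zesidru]
Rule Rule 1 changed 1 position(s).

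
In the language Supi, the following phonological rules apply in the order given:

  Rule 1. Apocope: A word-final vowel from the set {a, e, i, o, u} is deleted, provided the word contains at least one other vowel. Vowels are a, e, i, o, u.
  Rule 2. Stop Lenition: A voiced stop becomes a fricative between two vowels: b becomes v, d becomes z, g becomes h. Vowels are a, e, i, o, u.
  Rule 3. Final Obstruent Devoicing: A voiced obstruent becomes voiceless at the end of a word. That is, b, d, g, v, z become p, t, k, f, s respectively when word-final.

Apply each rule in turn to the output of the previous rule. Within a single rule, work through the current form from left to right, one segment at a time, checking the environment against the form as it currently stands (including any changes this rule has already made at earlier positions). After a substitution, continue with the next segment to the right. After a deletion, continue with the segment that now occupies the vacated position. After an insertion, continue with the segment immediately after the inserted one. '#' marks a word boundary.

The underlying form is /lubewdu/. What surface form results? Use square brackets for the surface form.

[luvewt]

Rule 1 Apocope: [lubewdu] → [lubewd]
Rule 2 Stop Lenition: [lubewd] → [luvewd]
Rule 3 Final Obstruent Devoicing: [luvewd] → [luvewt]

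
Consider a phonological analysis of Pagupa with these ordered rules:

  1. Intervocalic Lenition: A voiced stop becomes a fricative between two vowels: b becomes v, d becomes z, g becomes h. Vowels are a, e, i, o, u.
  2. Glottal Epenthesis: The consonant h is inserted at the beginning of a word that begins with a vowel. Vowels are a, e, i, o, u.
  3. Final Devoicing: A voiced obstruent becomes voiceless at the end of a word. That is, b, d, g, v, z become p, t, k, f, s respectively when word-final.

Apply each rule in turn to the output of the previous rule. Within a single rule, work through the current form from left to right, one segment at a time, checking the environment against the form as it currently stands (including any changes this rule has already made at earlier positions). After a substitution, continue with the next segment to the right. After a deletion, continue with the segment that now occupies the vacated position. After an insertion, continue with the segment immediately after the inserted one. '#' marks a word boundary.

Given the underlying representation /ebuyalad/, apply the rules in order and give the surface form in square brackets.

1 Intervocalic Lenition: [ebuyalad] → [evuyalad]
2 Glottal Epenthesis: [evuyalad] → [hevuyalad]
3 Final Devoicing: [hevuyalad] → [hevuyalat]

[hevuyalat]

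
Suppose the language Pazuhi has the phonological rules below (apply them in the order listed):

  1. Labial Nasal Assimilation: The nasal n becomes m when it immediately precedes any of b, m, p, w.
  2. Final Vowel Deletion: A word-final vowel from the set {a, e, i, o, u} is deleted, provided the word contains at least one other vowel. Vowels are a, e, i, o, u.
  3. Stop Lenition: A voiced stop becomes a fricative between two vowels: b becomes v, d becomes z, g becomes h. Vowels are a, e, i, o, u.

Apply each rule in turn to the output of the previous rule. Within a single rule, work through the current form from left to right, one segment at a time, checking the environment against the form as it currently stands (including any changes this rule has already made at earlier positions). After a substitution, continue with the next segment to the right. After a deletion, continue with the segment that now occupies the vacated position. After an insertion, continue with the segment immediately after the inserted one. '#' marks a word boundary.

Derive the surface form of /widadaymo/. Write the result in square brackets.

1 Labial Nasal Assimilation: no change — [widadaymo]
2 Final Vowel Deletion: [widadaymo] → [widadaym]
3 Stop Lenition: [widadaym] → [wizazaym]

[wizazaym]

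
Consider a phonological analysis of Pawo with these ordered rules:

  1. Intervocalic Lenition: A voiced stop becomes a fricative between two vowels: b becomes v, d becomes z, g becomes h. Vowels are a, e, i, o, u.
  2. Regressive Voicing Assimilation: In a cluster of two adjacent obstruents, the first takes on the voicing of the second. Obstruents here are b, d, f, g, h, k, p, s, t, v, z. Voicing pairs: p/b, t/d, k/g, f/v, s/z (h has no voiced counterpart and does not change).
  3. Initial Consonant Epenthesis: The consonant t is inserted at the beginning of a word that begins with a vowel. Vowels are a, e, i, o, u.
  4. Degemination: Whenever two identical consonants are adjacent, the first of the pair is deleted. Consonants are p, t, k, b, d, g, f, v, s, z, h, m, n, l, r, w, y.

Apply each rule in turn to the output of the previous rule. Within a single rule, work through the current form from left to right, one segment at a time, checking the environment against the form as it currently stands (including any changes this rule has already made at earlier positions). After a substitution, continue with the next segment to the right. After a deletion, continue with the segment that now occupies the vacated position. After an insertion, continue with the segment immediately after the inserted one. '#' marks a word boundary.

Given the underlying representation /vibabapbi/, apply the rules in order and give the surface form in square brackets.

1 Intervocalic Lenition: [vibabapbi] → [vivavapbi]
2 Regressive Voicing Assimilation: [vivavapbi] → [vivavabbi]
3 Initial Consonant Epenthesis: no change — [vivavabbi]
4 Degemination: [vivavabbi] → [vivavabi]

[vivavabi]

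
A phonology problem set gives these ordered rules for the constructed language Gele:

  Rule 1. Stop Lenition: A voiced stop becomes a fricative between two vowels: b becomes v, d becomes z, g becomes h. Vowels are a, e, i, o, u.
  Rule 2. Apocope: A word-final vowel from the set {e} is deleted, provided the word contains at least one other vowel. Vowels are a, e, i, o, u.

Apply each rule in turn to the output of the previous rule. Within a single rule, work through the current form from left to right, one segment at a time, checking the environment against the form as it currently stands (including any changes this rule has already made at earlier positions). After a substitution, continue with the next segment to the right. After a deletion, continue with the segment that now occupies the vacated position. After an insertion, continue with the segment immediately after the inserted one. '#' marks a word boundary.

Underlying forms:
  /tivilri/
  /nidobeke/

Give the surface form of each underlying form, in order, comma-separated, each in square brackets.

/tivilri/:
  Rule 1 Stop Lenition: no change — [tivilri]
  Rule 2 Apocope: no change — [tivilri]
/nidobeke/:
  Rule 1 Stop Lenition: [nidobeke] → [nizoveke]
  Rule 2 Apocope: [nizoveke] → [nizovek]

[tivilri], [nizovek]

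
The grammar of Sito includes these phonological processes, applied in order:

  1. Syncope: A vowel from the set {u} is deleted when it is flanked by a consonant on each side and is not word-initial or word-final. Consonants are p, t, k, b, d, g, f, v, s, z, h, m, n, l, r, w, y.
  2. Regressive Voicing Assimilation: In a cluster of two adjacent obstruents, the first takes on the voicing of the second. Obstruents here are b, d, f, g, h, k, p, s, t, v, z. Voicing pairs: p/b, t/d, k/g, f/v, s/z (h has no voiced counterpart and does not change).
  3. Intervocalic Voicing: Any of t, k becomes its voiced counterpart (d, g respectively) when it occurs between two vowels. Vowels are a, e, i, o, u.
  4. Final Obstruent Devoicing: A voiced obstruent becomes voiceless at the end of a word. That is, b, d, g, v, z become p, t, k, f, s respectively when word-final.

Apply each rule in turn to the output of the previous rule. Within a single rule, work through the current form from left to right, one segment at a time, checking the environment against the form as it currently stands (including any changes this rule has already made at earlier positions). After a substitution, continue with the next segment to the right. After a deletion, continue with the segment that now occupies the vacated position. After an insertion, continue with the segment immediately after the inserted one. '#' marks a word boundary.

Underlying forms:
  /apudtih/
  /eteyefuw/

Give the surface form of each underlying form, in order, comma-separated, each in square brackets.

[abttih], [edeyefw]

/apudtih/:
  1 Syncope: [apudtih] → [apdtih]
  2 Regressive Voicing Assimilation: [apdtih] → [abttih]
  3 Intervocalic Voicing: no change — [abttih]
  4 Final Obstruent Devoicing: no change — [abttih]
/eteyefuw/:
  1 Syncope: [eteyefuw] → [eteyefw]
  2 Regressive Voicing Assimilation: no change — [eteyefw]
  3 Intervocalic Voicing: [eteyefw] → [edeyefw]
  4 Final Obstruent Devoicing: no change — [edeyefw]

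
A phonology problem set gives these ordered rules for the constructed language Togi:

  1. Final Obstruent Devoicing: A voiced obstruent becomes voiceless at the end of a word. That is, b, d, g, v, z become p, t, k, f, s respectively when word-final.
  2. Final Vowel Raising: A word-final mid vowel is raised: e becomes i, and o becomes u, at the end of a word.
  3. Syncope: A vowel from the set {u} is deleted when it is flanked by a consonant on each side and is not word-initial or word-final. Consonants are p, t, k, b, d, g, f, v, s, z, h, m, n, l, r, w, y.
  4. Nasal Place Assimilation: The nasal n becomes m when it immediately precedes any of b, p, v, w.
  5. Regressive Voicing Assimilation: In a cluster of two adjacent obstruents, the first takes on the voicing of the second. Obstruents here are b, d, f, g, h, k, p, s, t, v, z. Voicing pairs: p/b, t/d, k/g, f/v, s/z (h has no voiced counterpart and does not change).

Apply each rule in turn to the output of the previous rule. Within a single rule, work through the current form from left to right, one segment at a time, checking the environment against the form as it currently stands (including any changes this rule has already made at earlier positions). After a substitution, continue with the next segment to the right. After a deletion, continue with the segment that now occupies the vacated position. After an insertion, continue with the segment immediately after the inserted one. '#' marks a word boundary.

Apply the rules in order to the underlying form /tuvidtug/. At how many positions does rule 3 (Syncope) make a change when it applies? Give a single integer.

1 Final Obstruent Devoicing: [tuvidtug] → [tuvidtuk]
2 Final Vowel Raising: no change — [tuvidtuk]
3 Syncope: [tuvidtuk] → [tvidtk]
4 Nasal Place Assimilation: no change — [tvidtk]
5 Regressive Voicing Assimilation: [tvidtk] → [dvittk]
Rule 3 changed 2 position(s).

2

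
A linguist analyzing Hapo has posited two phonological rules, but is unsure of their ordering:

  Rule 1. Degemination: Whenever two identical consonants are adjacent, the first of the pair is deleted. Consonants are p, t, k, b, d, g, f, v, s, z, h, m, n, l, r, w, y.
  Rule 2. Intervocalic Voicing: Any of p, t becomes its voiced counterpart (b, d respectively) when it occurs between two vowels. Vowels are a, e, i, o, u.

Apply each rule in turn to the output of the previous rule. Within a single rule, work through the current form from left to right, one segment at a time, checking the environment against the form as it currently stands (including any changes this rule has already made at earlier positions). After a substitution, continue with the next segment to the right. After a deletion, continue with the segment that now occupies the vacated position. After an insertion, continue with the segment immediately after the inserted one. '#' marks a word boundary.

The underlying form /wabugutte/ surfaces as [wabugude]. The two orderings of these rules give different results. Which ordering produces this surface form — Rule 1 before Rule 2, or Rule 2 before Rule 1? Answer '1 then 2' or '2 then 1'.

Order 1 then 2:
  1 Degemination: [wabugutte] → [wabugute]
  2 Intervocalic Voicing: [wabugute] → [wabugude]
  result: [wabugude]
Order 2 then 1:
  2 Intervocalic Voicing: no change — [wabugutte]
  1 Degemination: [wabugutte] → [wabugute]
  result: [wabugute]

1 then 2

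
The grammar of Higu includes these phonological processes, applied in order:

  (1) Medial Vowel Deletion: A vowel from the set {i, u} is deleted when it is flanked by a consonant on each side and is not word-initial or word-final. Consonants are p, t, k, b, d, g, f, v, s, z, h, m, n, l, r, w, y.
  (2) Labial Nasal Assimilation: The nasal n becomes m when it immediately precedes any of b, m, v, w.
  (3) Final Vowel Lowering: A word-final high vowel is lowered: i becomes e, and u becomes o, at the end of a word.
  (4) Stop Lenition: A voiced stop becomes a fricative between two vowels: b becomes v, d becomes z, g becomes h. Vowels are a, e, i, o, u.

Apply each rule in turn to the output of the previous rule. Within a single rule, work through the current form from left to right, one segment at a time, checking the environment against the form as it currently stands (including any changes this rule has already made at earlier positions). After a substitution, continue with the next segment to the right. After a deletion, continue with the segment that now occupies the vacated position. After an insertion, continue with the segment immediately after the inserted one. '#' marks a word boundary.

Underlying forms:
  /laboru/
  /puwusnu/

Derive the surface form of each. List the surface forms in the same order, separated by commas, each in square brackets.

/laboru/:
  (1) Medial Vowel Deletion: no change — [laboru]
  (2) Labial Nasal Assimilation: no change — [laboru]
  (3) Final Vowel Lowering: [laboru] → [laboro]
  (4) Stop Lenition: [laboro] → [lavoro]
/puwusnu/:
  (1) Medial Vowel Deletion: [puwusnu] → [pwsnu]
  (2) Labial Nasal Assimilation: no change — [pwsnu]
  (3) Final Vowel Lowering: [pwsnu] → [pwsno]
  (4) Stop Lenition: no change — [pwsno]

[lavoro], [pwsno]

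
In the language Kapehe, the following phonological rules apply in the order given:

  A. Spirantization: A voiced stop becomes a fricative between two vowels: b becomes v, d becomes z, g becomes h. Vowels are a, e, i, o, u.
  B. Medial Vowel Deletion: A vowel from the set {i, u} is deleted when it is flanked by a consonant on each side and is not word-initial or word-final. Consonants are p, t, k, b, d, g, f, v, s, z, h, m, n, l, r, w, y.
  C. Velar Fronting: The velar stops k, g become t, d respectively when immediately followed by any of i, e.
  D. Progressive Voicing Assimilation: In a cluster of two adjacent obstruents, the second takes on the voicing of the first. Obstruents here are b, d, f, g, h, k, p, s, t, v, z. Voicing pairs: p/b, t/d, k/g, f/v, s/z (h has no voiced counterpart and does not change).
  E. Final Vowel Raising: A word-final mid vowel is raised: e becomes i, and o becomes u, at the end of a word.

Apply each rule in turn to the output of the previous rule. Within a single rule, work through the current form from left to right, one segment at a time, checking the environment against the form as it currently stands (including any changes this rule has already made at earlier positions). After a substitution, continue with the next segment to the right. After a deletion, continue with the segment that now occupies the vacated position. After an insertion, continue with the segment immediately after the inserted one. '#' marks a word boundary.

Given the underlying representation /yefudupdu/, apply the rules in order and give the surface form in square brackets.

A Spirantization: [yefudupdu] → [yefuzupdu]
B Medial Vowel Deletion: [yefuzupdu] → [yefzpdu]
C Velar Fronting: no change — [yefzpdu]
D Progressive Voicing Assimilation: [yefzpdu] → [yefsptu]
E Final Vowel Raising: no change — [yefsptu]

[yefsptu]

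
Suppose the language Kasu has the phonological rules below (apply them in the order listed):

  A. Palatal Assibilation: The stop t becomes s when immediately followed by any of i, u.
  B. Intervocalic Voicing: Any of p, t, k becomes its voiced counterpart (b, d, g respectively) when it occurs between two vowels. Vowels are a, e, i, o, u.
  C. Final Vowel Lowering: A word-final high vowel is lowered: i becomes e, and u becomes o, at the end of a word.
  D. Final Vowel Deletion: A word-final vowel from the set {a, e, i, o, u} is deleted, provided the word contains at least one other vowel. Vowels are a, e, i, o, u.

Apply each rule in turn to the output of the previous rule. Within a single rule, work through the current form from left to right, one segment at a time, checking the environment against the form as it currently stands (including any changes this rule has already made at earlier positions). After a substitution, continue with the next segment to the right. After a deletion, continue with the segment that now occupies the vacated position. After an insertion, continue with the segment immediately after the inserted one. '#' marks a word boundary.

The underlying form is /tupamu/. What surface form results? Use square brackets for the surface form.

A Palatal Assibilation: [tupamu] → [supamu]
B Intervocalic Voicing: [supamu] → [subamu]
C Final Vowel Lowering: [subamu] → [subamo]
D Final Vowel Deletion: [subamo] → [subam]

[subam]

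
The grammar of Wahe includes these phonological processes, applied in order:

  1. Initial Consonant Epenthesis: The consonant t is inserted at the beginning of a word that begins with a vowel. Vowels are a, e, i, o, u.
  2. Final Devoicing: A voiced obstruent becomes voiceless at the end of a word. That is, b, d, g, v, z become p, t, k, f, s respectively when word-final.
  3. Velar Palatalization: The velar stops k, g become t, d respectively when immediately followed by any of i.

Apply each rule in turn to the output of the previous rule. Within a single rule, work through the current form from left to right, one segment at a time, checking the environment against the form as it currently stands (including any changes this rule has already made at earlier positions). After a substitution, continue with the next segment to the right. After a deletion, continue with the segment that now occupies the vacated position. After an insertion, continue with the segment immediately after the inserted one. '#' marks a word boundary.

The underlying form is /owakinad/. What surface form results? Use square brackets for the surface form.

[towatinat]

1 Initial Consonant Epenthesis: [owakinad] → [towakinad]
2 Final Devoicing: [towakinad] → [towakinat]
3 Velar Palatalization: [towakinat] → [towatinat]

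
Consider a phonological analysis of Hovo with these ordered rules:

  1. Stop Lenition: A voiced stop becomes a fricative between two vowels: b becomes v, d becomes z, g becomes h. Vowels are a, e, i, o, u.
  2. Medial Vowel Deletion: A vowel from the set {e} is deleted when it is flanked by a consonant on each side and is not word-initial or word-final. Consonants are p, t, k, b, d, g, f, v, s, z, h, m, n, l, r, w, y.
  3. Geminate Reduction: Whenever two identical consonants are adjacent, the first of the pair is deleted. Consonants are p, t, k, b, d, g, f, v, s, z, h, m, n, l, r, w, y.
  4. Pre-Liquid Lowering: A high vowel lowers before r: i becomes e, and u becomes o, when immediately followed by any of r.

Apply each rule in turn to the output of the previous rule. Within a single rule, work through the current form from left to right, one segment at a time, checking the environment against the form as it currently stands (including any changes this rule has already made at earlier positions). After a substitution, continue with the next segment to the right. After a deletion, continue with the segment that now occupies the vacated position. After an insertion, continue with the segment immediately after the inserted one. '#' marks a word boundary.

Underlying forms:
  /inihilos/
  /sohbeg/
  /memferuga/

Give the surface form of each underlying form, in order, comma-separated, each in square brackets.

[inihilos], [sohbg], [mfruha]

/inihilos/:
  1 Stop Lenition: no change — [inihilos]
  2 Medial Vowel Deletion: no change — [inihilos]
  3 Geminate Reduction: no change — [inihilos]
  4 Pre-Liquid Lowering: no change — [inihilos]
/sohbeg/:
  1 Stop Lenition: no change — [sohbeg]
  2 Medial Vowel Deletion: [sohbeg] → [sohbg]
  3 Geminate Reduction: no change — [sohbg]
  4 Pre-Liquid Lowering: no change — [sohbg]
/memferuga/:
  1 Stop Lenition: [memferuga] → [memferuha]
  2 Medial Vowel Deletion: [memferuha] → [mmfruha]
  3 Geminate Reduction: [mmfruha] → [mfruha]
  4 Pre-Liquid Lowering: no change — [mfruha]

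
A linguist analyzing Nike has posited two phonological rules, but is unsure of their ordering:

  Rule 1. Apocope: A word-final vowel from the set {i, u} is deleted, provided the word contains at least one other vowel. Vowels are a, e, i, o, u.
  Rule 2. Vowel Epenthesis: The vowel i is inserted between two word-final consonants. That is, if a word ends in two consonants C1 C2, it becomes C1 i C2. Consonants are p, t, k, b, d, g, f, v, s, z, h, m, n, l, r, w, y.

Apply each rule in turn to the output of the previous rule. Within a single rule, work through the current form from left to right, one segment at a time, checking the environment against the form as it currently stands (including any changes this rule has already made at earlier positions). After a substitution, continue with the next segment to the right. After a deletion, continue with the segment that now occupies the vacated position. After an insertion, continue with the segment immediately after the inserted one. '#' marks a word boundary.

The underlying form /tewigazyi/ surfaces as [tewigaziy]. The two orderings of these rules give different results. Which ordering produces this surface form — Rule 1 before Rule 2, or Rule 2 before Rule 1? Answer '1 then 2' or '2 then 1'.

1 then 2

Order 1 then 2:
  1 Apocope: [tewigazyi] → [tewigazy]
  2 Vowel Epenthesis: [tewigazy] → [tewigaziy]
  result: [tewigaziy]
Order 2 then 1:
  2 Vowel Epenthesis: no change — [tewigazyi]
  1 Apocope: [tewigazyi] → [tewigazy]
  result: [tewigazy]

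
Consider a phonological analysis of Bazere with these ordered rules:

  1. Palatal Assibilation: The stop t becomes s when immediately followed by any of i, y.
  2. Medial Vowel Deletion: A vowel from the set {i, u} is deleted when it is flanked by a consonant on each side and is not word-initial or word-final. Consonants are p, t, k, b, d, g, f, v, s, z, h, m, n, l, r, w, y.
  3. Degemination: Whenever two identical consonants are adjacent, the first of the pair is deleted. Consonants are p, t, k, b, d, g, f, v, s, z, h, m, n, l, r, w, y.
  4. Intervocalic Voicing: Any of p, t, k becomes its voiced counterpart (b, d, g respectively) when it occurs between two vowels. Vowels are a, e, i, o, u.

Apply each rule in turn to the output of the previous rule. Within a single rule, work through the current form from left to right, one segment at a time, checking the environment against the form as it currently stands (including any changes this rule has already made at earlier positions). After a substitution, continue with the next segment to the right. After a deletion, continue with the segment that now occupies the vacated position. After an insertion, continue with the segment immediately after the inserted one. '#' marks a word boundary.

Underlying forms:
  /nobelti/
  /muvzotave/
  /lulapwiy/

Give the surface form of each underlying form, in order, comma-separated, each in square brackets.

/nobelti/:
  1 Palatal Assibilation: [nobelti] → [nobelsi]
  2 Medial Vowel Deletion: no change — [nobelsi]
  3 Degemination: no change — [nobelsi]
  4 Intervocalic Voicing: no change — [nobelsi]
/muvzotave/:
  1 Palatal Assibilation: no change — [muvzotave]
  2 Medial Vowel Deletion: [muvzotave] → [mvzotave]
  3 Degemination: no change — [mvzotave]
  4 Intervocalic Voicing: [mvzotave] → [mvzodave]
/lulapwiy/:
  1 Palatal Assibilation: no change — [lulapwiy]
  2 Medial Vowel Deletion: [lulapwiy] → [llapwy]
  3 Degemination: [llapwy] → [lapwy]
  4 Intervocalic Voicing: no change — [lapwy]

[nobelsi], [mvzodave], [lapwy]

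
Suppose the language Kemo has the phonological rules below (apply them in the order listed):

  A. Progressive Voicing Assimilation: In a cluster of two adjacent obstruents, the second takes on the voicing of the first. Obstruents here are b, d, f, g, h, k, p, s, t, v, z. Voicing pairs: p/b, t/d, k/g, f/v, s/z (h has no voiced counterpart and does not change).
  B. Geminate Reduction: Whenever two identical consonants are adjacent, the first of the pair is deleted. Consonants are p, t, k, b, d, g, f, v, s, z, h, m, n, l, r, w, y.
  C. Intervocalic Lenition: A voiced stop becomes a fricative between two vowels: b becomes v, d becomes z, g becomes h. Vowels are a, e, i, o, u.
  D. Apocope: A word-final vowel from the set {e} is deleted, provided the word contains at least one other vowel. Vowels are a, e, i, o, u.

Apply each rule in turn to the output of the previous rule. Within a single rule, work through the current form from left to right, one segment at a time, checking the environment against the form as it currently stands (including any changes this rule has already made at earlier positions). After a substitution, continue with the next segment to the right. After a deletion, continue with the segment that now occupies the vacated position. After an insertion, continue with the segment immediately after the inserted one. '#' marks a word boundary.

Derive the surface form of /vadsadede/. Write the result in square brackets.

A Progressive Voicing Assimilation: [vadsadede] → [vadzadede]
B Geminate Reduction: no change — [vadzadede]
C Intervocalic Lenition: [vadzadede] → [vadzazeze]
D Apocope: [vadzazeze] → [vadzazez]

[vadzazez]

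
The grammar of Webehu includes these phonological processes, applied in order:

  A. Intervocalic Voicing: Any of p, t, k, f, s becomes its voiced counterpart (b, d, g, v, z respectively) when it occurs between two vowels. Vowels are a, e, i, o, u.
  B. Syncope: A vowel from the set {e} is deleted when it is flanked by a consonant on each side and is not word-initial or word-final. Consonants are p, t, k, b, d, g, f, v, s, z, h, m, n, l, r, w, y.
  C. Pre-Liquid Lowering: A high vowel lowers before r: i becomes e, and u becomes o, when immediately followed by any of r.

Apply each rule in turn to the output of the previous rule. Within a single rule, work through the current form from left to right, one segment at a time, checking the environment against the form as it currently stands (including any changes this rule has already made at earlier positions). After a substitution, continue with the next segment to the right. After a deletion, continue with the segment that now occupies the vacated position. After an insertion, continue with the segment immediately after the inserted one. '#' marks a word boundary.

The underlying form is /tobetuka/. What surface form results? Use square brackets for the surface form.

A Intervocalic Voicing: [tobetuka] → [tobeduga]
B Syncope: [tobeduga] → [tobduga]
C Pre-Liquid Lowering: no change — [tobduga]

[tobduga]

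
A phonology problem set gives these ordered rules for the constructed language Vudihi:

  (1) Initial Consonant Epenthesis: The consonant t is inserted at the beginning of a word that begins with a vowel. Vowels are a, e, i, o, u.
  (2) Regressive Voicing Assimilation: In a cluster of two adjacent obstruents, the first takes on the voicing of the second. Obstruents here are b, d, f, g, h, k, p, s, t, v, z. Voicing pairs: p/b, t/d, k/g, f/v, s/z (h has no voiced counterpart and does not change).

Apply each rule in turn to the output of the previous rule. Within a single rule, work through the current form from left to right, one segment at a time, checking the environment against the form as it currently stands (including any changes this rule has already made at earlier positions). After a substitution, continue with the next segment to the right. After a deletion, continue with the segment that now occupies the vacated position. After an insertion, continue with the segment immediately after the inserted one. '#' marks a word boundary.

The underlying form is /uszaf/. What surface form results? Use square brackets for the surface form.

[tuzzaf]

(1) Initial Consonant Epenthesis: [uszaf] → [tuszaf]
(2) Regressive Voicing Assimilation: [tuszaf] → [tuzzaf]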